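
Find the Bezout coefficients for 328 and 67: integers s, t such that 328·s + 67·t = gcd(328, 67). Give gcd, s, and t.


Euclidean algorithm on (328, 67) — divide until remainder is 0:
  328 = 4 · 67 + 60
  67 = 1 · 60 + 7
  60 = 8 · 7 + 4
  7 = 1 · 4 + 3
  4 = 1 · 3 + 1
  3 = 3 · 1 + 0
gcd(328, 67) = 1.
Track Bezout coefficients alongside the remainders: start with r₀ = 328 = a·1 + b·0 (s = 1, t = 0) and r₁ = 67 = a·0 + b·1 (s = 0, t = 1); each new remainder r_{k+1} = r_{k-1} − q_k·r_k inherits s_{k+1} = s_{k-1} − q_k·s_k, t_{k+1} = t_{k-1} − q_k·t_k, so r_k = a·s_k + b·t_k at every step:
  q = 4: r = 60, s = 1 − 4·0 = 1, t = 0 − 4·1 = -4  (check: 328·1 + 67·(-4) = 60)
  q = 1: r = 7, s = 0 − 1·1 = -1, t = 1 − 1·(-4) = 5  (check: 328·(-1) + 67·5 = 7)
  q = 8: r = 4, s = 1 − 8·(-1) = 9, t = -4 − 8·5 = -44  (check: 328·9 + 67·(-44) = 4)
  q = 1: r = 3, s = -1 − 1·9 = -10, t = 5 − 1·(-44) = 49  (check: 328·(-10) + 67·49 = 3)
  q = 1: r = 1, s = 9 − 1·(-10) = 19, t = -44 − 1·49 = -93  (check: 328·19 + 67·(-93) = 1)
The row with r = 1 (the gcd) gives the Bezout coefficients s = 19, t = -93.
Result: 328 · (19) + 67 · (-93) = 1.

gcd(328, 67) = 1; s = 19, t = -93 (check: 328·19 + 67·(-93) = 1).


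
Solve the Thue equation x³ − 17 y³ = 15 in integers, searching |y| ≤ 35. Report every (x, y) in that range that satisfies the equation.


The equation is x³ - 17y³ = 15. For fixed y, x³ = 17·y³ + 15, so a solution requires the RHS to be a perfect cube.
Strategy: iterate y from -35 to 35, compute RHS = 17·y³ + 15, and check whether it is a (positive or negative) perfect cube.
Check small values of y:
  y = 0: RHS = 15 is not a perfect cube.
  y = 1: RHS = 32 is not a perfect cube.
  y = -1: RHS = -2 is not a perfect cube.
  y = 2: RHS = 151 is not a perfect cube.
  y = -2: RHS = -121 is not a perfect cube.
  y = 3: RHS = 474 is not a perfect cube.
  y = -3: RHS = -444 is not a perfect cube.
Continuing the search up to |y| = 35 finds no solutions either.
No (x, y) in the scanned range satisfies the equation.

No integer solutions with |y| ≤ 35.


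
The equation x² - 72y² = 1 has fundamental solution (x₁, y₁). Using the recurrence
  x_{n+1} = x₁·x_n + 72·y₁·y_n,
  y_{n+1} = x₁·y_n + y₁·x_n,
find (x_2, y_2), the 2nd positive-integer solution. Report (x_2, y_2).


Step 1: Find the fundamental solution (x₁, y₁) of x² - 72y² = 1.
  Expand √72 as a continued fraction. a₀ = ⌊√72⌋ = 8; iterate m_{k+1} = d_k·a_k − m_k, d_{k+1} = (72 − m_{k+1}²)/d_k, a_{k+1} = ⌊(a₀ + m_{k+1})/d_{k+1}⌋ (starting m₀ = 0, d₀ = 1), with convergents p_k = a_k·p_{k-1} + p_{k-2}, q_k = a_k·q_{k-1} + q_{k-2} (p₋₁ = 1, q₋₁ = 0):
  k = 0: a₀ = 8; p₀/q₀ = 8/1; p₀² − 72·q₀² = 64 − 72 = -8.
  k = 1: m = 8, d = 8, a = ⌊(8 + 8)/8⌋ = 2; p/q = (2·8 + 1)/(2·1 + 0) = 17/2; p² − 72·q² = 289 − 288 = 1.
  The first convergent with p² − 72·q² = 1 gives the fundamental solution (x₁, y₁) = (17, 2).
Step 2: Apply the recurrence (x_{n+1}, y_{n+1}) = (x₁x_n + 72y₁y_n, x₁y_n + y₁x_n) repeatedly.
  From (x_1, y_1) = (17, 2): x_2 = 17·17 + 72·2·2 = 577; y_2 = 17·2 + 2·17 = 68.
Step 3: Verify x_2² - 72·y_2² = 332929 - 332928 = 1 (should be 1). ✓

(x_1, y_1) = (17, 2); (x_2, y_2) = (577, 68).


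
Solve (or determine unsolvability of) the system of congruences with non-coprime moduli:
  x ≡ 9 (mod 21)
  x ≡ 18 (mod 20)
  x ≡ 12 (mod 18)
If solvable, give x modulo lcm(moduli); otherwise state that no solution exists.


Moduli 21, 20, 18 are not pairwise coprime, so CRT works modulo lcm(m_i) when all pairwise compatibility conditions hold.
Pairwise compatibility: gcd(m_i, m_j) must divide a_i - a_j for every pair.
Merge one congruence at a time:
  Start: x ≡ 9 (mod 21).
  Combine with x ≡ 18 (mod 20): gcd(21, 20) = 1; 18 - 9 = 9, which IS divisible by 1, so compatible.
    Write x = 9 + 21·t and substitute into x ≡ 18 (mod 20): 21·t ≡ 18 − 9 = 9 (mod 20).
    Reduce coefficients mod 20: 1·t ≡ 9 (mod 20).
    So t ≡ 9 (mod 20).
    Then x = 9 + 21·9 = 198, valid modulo lcm(21, 20) = 420: x ≡ 198 (mod 420).
  Combine with x ≡ 12 (mod 18): gcd(420, 18) = 6; 12 - 198 = -186, which IS divisible by 6, so compatible.
    Write x = 198 + 420·t and substitute into x ≡ 12 (mod 18): 420·t ≡ 12 − 198 = -186 (mod 18).
    Divide the congruence (and modulus) by g = 6: 70·t ≡ -31 (mod 3).
    Reduce coefficients mod 3: 1·t ≡ 2 (mod 3).
    So t ≡ 2 (mod 3).
    Then x = 198 + 420·2 = 1038, valid modulo lcm(420, 18) = 1260: x ≡ 1038 (mod 1260).
Verify: 1038 mod 21 = 9, 1038 mod 20 = 18, 1038 mod 18 = 12.

x ≡ 1038 (mod 1260).


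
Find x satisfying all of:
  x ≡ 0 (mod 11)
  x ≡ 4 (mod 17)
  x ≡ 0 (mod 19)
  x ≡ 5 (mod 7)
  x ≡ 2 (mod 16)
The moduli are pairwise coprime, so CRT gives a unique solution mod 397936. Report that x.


Product of moduli M = 11 · 17 · 19 · 7 · 16 = 397936.
Merge one congruence at a time:
  Start: x ≡ 0 (mod 11).
  Combine with x ≡ 4 (mod 17); new modulus lcm = 187.
    Write x = 0 + 11·t and substitute into x ≡ 4 (mod 17): 11·t ≡ 4 − 0 = 4 (mod 17).
    The inverse of 11 mod 17 is 14 (since 11·14 = 154 = 9·17 + 1), so t ≡ 14·4 = 56 ≡ 5 (mod 17).
    Then x = 0 + 11·5 = 55, valid modulo lcm(11, 17) = 187: x ≡ 55 (mod 187).
  Combine with x ≡ 0 (mod 19); new modulus lcm = 3553.
    Write x = 55 + 187·t and substitute into x ≡ 0 (mod 19): 187·t ≡ 0 − 55 = -55 (mod 19).
    Reduce coefficients mod 19: 16·t ≡ 2 (mod 19).
    The inverse of 16 mod 19 is 6 (since 16·6 = 96 = 5·19 + 1), so t ≡ 6·2 = 12 ≡ 12 (mod 19).
    Then x = 55 + 187·12 = 2299, valid modulo lcm(187, 19) = 3553: x ≡ 2299 (mod 3553).
  Combine with x ≡ 5 (mod 7); new modulus lcm = 24871.
    Write x = 2299 + 3553·t and substitute into x ≡ 5 (mod 7): 3553·t ≡ 5 − 2299 = -2294 (mod 7).
    Reduce coefficients mod 7: 4·t ≡ 2 (mod 7).
    The inverse of 4 mod 7 is 2 (since 4·2 = 8 = 1·7 + 1), so t ≡ 2·2 = 4 ≡ 4 (mod 7).
    Then x = 2299 + 3553·4 = 16511, valid modulo lcm(3553, 7) = 24871: x ≡ 16511 (mod 24871).
  Combine with x ≡ 2 (mod 16); new modulus lcm = 397936.
    Write x = 16511 + 24871·t and substitute into x ≡ 2 (mod 16): 24871·t ≡ 2 − 16511 = -16509 (mod 16).
    Reduce coefficients mod 16: 7·t ≡ 3 (mod 16).
    The inverse of 7 mod 16 is 7 (since 7·7 = 49 = 3·16 + 1), so t ≡ 7·3 = 21 ≡ 5 (mod 16).
    Then x = 16511 + 24871·5 = 140866, valid modulo lcm(24871, 16) = 397936: x ≡ 140866 (mod 397936).
Verify against each original: 140866 mod 11 = 0, 140866 mod 17 = 4, 140866 mod 19 = 0, 140866 mod 7 = 5, 140866 mod 16 = 2.

x ≡ 140866 (mod 397936).


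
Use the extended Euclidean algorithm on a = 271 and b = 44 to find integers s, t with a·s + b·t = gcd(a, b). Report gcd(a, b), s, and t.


Euclidean algorithm on (271, 44) — divide until remainder is 0:
  271 = 6 · 44 + 7
  44 = 6 · 7 + 2
  7 = 3 · 2 + 1
  2 = 2 · 1 + 0
gcd(271, 44) = 1.
Track Bezout coefficients alongside the remainders: start with r₀ = 271 = a·1 + b·0 (s = 1, t = 0) and r₁ = 44 = a·0 + b·1 (s = 0, t = 1); each new remainder r_{k+1} = r_{k-1} − q_k·r_k inherits s_{k+1} = s_{k-1} − q_k·s_k, t_{k+1} = t_{k-1} − q_k·t_k, so r_k = a·s_k + b·t_k at every step:
  q = 6: r = 7, s = 1 − 6·0 = 1, t = 0 − 6·1 = -6  (check: 271·1 + 44·(-6) = 7)
  q = 6: r = 2, s = 0 − 6·1 = -6, t = 1 − 6·(-6) = 37  (check: 271·(-6) + 44·37 = 2)
  q = 3: r = 1, s = 1 − 3·(-6) = 19, t = -6 − 3·37 = -117  (check: 271·19 + 44·(-117) = 1)
The row with r = 1 (the gcd) gives the Bezout coefficients s = 19, t = -117.
Result: 271 · (19) + 44 · (-117) = 1.

gcd(271, 44) = 1; s = 19, t = -117 (check: 271·19 + 44·(-117) = 1).


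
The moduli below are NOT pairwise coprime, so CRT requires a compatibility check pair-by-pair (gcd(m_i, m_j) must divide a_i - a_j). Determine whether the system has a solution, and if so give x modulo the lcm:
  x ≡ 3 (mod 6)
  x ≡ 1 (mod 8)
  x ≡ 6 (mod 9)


Moduli 6, 8, 9 are not pairwise coprime, so CRT works modulo lcm(m_i) when all pairwise compatibility conditions hold.
Pairwise compatibility: gcd(m_i, m_j) must divide a_i - a_j for every pair.
Merge one congruence at a time:
  Start: x ≡ 3 (mod 6).
  Combine with x ≡ 1 (mod 8): gcd(6, 8) = 2; 1 - 3 = -2, which IS divisible by 2, so compatible.
    Write x = 3 + 6·t and substitute into x ≡ 1 (mod 8): 6·t ≡ 1 − 3 = -2 (mod 8).
    Divide the congruence (and modulus) by g = 2: 3·t ≡ -1 (mod 4).
    Reduce coefficients mod 4: 3·t ≡ 3 (mod 4).
    The inverse of 3 mod 4 is 3 (since 3·3 = 9 = 2·4 + 1), so t ≡ 3·3 = 9 ≡ 1 (mod 4).
    Then x = 3 + 6·1 = 9, valid modulo lcm(6, 8) = 24: x ≡ 9 (mod 24).
  Combine with x ≡ 6 (mod 9): gcd(24, 9) = 3; 6 - 9 = -3, which IS divisible by 3, so compatible.
    Write x = 9 + 24·t and substitute into x ≡ 6 (mod 9): 24·t ≡ 6 − 9 = -3 (mod 9).
    Divide the congruence (and modulus) by g = 3: 8·t ≡ -1 (mod 3).
    Reduce coefficients mod 3: 2·t ≡ 2 (mod 3).
    The inverse of 2 mod 3 is 2 (since 2·2 = 4 = 1·3 + 1), so t ≡ 2·2 = 4 ≡ 1 (mod 3).
    Then x = 9 + 24·1 = 33, valid modulo lcm(24, 9) = 72: x ≡ 33 (mod 72).
Verify: 33 mod 6 = 3, 33 mod 8 = 1, 33 mod 9 = 6.

x ≡ 33 (mod 72).


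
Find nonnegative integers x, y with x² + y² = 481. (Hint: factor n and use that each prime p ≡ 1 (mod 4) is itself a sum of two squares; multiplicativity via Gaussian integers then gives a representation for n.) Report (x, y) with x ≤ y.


Step 1: Factor n = 481 = 13 · 37.
Step 2: Check the mod-4 condition on each prime factor: 13 ≡ 1 (mod 4), exponent 1; 37 ≡ 1 (mod 4), exponent 1.
All primes ≡ 3 (mod 4) appear to even exponent (or don't appear), so by the two-squares theorem n IS expressible as a sum of two squares.
Step 3: Build a representation. Here n = 13 · 37 is a product of primes ≡ 1 (mod 4). Each prime p ≡ 1 (mod 4) is itself a sum of two squares; find a² by testing p − a² for a perfect square:
  13: 13 − 1² = 12, 13 − 2² = 9 = 3² ⇒ 13 = 2² + 3².
  37: 37 − 1² = 36 = 6² ⇒ 37 = 1² + 6².
  Combine using the Brahmagupta–Fibonacci identity (a² + b²)(c² + d²) = (ac − bd)² + (ad + bc)² = (ac + bd)² + (ad − bc)²:
  13 · 37 = 481: from (2² + 3²)(1² + 6²), take (2·1 − 3·6, 2·6 + 3·1) = (2 − 18, 12 + 3) = (-16, 15); dropping signs (only squares matter) gives (16, 15); check 16² + 15² = 256 + 225 = 481 ✓.
Step 4: Order so x ≤ y and verify: 15² + 16² = 225 + 256 = 481 = n. ✓

n = 481 = 15² + 16² (one valid representation with x ≤ y).


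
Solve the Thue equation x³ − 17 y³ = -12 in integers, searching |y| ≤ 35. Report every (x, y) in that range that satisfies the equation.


The equation is x³ - 17y³ = -12. For fixed y, x³ = 17·y³ − 12, so a solution requires the RHS to be a perfect cube.
Strategy: iterate y from -35 to 35, compute RHS = 17·y³ − 12, and check whether it is a (positive or negative) perfect cube.
Check small values of y:
  y = 0: RHS = -12 is not a perfect cube.
  y = 1: RHS = 5 is not a perfect cube.
  y = -1: RHS = -29 is not a perfect cube.
  y = 2: RHS = 124 is not a perfect cube.
  y = -2: RHS = -148 is not a perfect cube.
  y = 3: RHS = 447 is not a perfect cube.
  y = -3: RHS = -471 is not a perfect cube.
Continuing the search up to |y| = 35 finds no solutions either.
No (x, y) in the scanned range satisfies the equation.

No integer solutions with |y| ≤ 35.


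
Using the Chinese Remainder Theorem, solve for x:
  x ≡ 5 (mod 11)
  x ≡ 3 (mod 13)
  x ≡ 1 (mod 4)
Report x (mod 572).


Moduli 11, 13, 4 are pairwise coprime; by CRT there is a unique solution modulo M = 11 · 13 · 4 = 572.
Solve pairwise, accumulating the modulus:
  Start with x ≡ 5 (mod 11).
  Combine with x ≡ 3 (mod 13): since gcd(11, 13) = 1, we get a unique residue mod 143.
    Write x = 5 + 11·t and substitute into x ≡ 3 (mod 13): 11·t ≡ 3 − 5 = -2 (mod 13).
    Reduce coefficients mod 13: 11·t ≡ 11 (mod 13).
    The inverse of 11 mod 13 is 6 (since 11·6 = 66 = 5·13 + 1), so t ≡ 6·11 = 66 ≡ 1 (mod 13).
    Then x = 5 + 11·1 = 16, valid modulo lcm(11, 13) = 143: x ≡ 16 (mod 143).
  Combine with x ≡ 1 (mod 4): since gcd(143, 4) = 1, we get a unique residue mod 572.
    Write x = 16 + 143·t and substitute into x ≡ 1 (mod 4): 143·t ≡ 1 − 16 = -15 (mod 4).
    Reduce coefficients mod 4: 3·t ≡ 1 (mod 4).
    The inverse of 3 mod 4 is 3 (since 3·3 = 9 = 2·4 + 1), so t ≡ 3·1 = 3 ≡ 3 (mod 4).
    Then x = 16 + 143·3 = 445, valid modulo lcm(143, 4) = 572: x ≡ 445 (mod 572).
Verify: 445 mod 11 = 5 ✓, 445 mod 13 = 3 ✓, 445 mod 4 = 1 ✓.

x ≡ 445 (mod 572).


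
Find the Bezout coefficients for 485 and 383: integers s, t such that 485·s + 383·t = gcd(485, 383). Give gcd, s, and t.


Euclidean algorithm on (485, 383) — divide until remainder is 0:
  485 = 1 · 383 + 102
  383 = 3 · 102 + 77
  102 = 1 · 77 + 25
  77 = 3 · 25 + 2
  25 = 12 · 2 + 1
  2 = 2 · 1 + 0
gcd(485, 383) = 1.
Track Bezout coefficients alongside the remainders: start with r₀ = 485 = a·1 + b·0 (s = 1, t = 0) and r₁ = 383 = a·0 + b·1 (s = 0, t = 1); each new remainder r_{k+1} = r_{k-1} − q_k·r_k inherits s_{k+1} = s_{k-1} − q_k·s_k, t_{k+1} = t_{k-1} − q_k·t_k, so r_k = a·s_k + b·t_k at every step:
  q = 1: r = 102, s = 1 − 1·0 = 1, t = 0 − 1·1 = -1  (check: 485·1 + 383·(-1) = 102)
  q = 3: r = 77, s = 0 − 3·1 = -3, t = 1 − 3·(-1) = 4  (check: 485·(-3) + 383·4 = 77)
  q = 1: r = 25, s = 1 − 1·(-3) = 4, t = -1 − 1·4 = -5  (check: 485·4 + 383·(-5) = 25)
  q = 3: r = 2, s = -3 − 3·4 = -15, t = 4 − 3·(-5) = 19  (check: 485·(-15) + 383·19 = 2)
  q = 12: r = 1, s = 4 − 12·(-15) = 184, t = -5 − 12·19 = -233  (check: 485·184 + 383·(-233) = 1)
The row with r = 1 (the gcd) gives the Bezout coefficients s = 184, t = -233.
Result: 485 · (184) + 383 · (-233) = 1.

gcd(485, 383) = 1; s = 184, t = -233 (check: 485·184 + 383·(-233) = 1).


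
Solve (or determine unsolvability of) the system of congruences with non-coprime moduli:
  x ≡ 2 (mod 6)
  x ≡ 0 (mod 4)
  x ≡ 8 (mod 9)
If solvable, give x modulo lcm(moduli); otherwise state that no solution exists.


Moduli 6, 4, 9 are not pairwise coprime, so CRT works modulo lcm(m_i) when all pairwise compatibility conditions hold.
Pairwise compatibility: gcd(m_i, m_j) must divide a_i - a_j for every pair.
Merge one congruence at a time:
  Start: x ≡ 2 (mod 6).
  Combine with x ≡ 0 (mod 4): gcd(6, 4) = 2; 0 - 2 = -2, which IS divisible by 2, so compatible.
    Write x = 2 + 6·t and substitute into x ≡ 0 (mod 4): 6·t ≡ 0 − 2 = -2 (mod 4).
    Divide the congruence (and modulus) by g = 2: 3·t ≡ -1 (mod 2).
    Reduce coefficients mod 2: 1·t ≡ 1 (mod 2).
    So t ≡ 1 (mod 2).
    Then x = 2 + 6·1 = 8, valid modulo lcm(6, 4) = 12: x ≡ 8 (mod 12).
  Combine with x ≡ 8 (mod 9): gcd(12, 9) = 3; 8 - 8 = 0, which IS divisible by 3, so compatible.
    Write x = 8 + 12·t and substitute into x ≡ 8 (mod 9): 12·t ≡ 8 − 8 = 0 (mod 9).
    Divide the congruence (and modulus) by g = 3: 4·t ≡ 0 (mod 3).
    Reduce coefficients mod 3: 1·t ≡ 0 (mod 3).
    So t ≡ 0 (mod 3).
    Then x = 8 + 12·0 = 8, valid modulo lcm(12, 9) = 36: x ≡ 8 (mod 36).
Verify: 8 mod 6 = 2, 8 mod 4 = 0, 8 mod 9 = 8.

x ≡ 8 (mod 36).


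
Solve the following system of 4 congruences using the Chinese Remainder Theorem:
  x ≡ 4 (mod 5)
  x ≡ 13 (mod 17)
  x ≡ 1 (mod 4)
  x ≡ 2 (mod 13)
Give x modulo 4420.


Product of moduli M = 5 · 17 · 4 · 13 = 4420.
Merge one congruence at a time:
  Start: x ≡ 4 (mod 5).
  Combine with x ≡ 13 (mod 17); new modulus lcm = 85.
    Write x = 4 + 5·t and substitute into x ≡ 13 (mod 17): 5·t ≡ 13 − 4 = 9 (mod 17).
    The inverse of 5 mod 17 is 7 (since 5·7 = 35 = 2·17 + 1), so t ≡ 7·9 = 63 ≡ 12 (mod 17).
    Then x = 4 + 5·12 = 64, valid modulo lcm(5, 17) = 85: x ≡ 64 (mod 85).
  Combine with x ≡ 1 (mod 4); new modulus lcm = 340.
    Write x = 64 + 85·t and substitute into x ≡ 1 (mod 4): 85·t ≡ 1 − 64 = -63 (mod 4).
    Reduce coefficients mod 4: 1·t ≡ 1 (mod 4).
    So t ≡ 1 (mod 4).
    Then x = 64 + 85·1 = 149, valid modulo lcm(85, 4) = 340: x ≡ 149 (mod 340).
  Combine with x ≡ 2 (mod 13); new modulus lcm = 4420.
    Write x = 149 + 340·t and substitute into x ≡ 2 (mod 13): 340·t ≡ 2 − 149 = -147 (mod 13).
    Reduce coefficients mod 13: 2·t ≡ 9 (mod 13).
    The inverse of 2 mod 13 is 7 (since 2·7 = 14 = 1·13 + 1), so t ≡ 7·9 = 63 ≡ 11 (mod 13).
    Then x = 149 + 340·11 = 3889, valid modulo lcm(340, 13) = 4420: x ≡ 3889 (mod 4420).
Verify against each original: 3889 mod 5 = 4, 3889 mod 17 = 13, 3889 mod 4 = 1, 3889 mod 13 = 2.

x ≡ 3889 (mod 4420).


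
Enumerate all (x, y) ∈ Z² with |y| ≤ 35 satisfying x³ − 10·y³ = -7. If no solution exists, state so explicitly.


The equation is x³ - 10y³ = -7. For fixed y, x³ = 10·y³ − 7, so a solution requires the RHS to be a perfect cube.
Strategy: iterate y from -35 to 35, compute RHS = 10·y³ − 7, and check whether it is a (positive or negative) perfect cube.
Check small values of y:
  y = 0: RHS = -7 is not a perfect cube.
  y = 1: RHS = 3 is not a perfect cube.
  y = -1: RHS = -17 is not a perfect cube.
  y = 2: RHS = 73 is not a perfect cube.
  y = -2: RHS = -87 is not a perfect cube.
  y = 3: RHS = 263 is not a perfect cube.
  y = -3: RHS = -277 is not a perfect cube.
Continuing the search up to |y| = 35 finds no solutions either.
No (x, y) in the scanned range satisfies the equation.

No integer solutions with |y| ≤ 35.


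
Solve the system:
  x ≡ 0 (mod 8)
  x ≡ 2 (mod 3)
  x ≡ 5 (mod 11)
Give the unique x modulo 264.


Moduli 8, 3, 11 are pairwise coprime; by CRT there is a unique solution modulo M = 8 · 3 · 11 = 264.
Solve pairwise, accumulating the modulus:
  Start with x ≡ 0 (mod 8).
  Combine with x ≡ 2 (mod 3): since gcd(8, 3) = 1, we get a unique residue mod 24.
    Write x = 0 + 8·t and substitute into x ≡ 2 (mod 3): 8·t ≡ 2 − 0 = 2 (mod 3).
    Reduce coefficients mod 3: 2·t ≡ 2 (mod 3).
    The inverse of 2 mod 3 is 2 (since 2·2 = 4 = 1·3 + 1), so t ≡ 2·2 = 4 ≡ 1 (mod 3).
    Then x = 0 + 8·1 = 8, valid modulo lcm(8, 3) = 24: x ≡ 8 (mod 24).
  Combine with x ≡ 5 (mod 11): since gcd(24, 11) = 1, we get a unique residue mod 264.
    Write x = 8 + 24·t and substitute into x ≡ 5 (mod 11): 24·t ≡ 5 − 8 = -3 (mod 11).
    Reduce coefficients mod 11: 2·t ≡ 8 (mod 11).
    The inverse of 2 mod 11 is 6 (since 2·6 = 12 = 1·11 + 1), so t ≡ 6·8 = 48 ≡ 4 (mod 11).
    Then x = 8 + 24·4 = 104, valid modulo lcm(24, 11) = 264: x ≡ 104 (mod 264).
Verify: 104 mod 8 = 0 ✓, 104 mod 3 = 2 ✓, 104 mod 11 = 5 ✓.

x ≡ 104 (mod 264).


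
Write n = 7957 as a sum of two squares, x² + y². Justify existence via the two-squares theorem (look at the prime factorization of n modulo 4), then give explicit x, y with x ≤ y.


Step 1: Factor n = 7957 = 73 · 109.
Step 2: Check the mod-4 condition on each prime factor: 73 ≡ 1 (mod 4), exponent 1; 109 ≡ 1 (mod 4), exponent 1.
All primes ≡ 3 (mod 4) appear to even exponent (or don't appear), so by the two-squares theorem n IS expressible as a sum of two squares.
Step 3: Build a representation. Here n = 73 · 109 is a product of primes ≡ 1 (mod 4). Each prime p ≡ 1 (mod 4) is itself a sum of two squares; find a² by testing p − a² for a perfect square:
  73: 73 − 1² = 72, 73 − 2² = 69, 73 − 3² = 64 = 8² ⇒ 73 = 3² + 8².
  109: 109 − 1² = 108, 109 − 2² = 105, 109 − 3² = 100 = 10² ⇒ 109 = 3² + 10².
  Combine using the Brahmagupta–Fibonacci identity (a² + b²)(c² + d²) = (ac − bd)² + (ad + bc)² = (ac + bd)² + (ad − bc)²:
  73 · 109 = 7957: from (3² + 8²)(3² + 10²), take (3·3 − 8·10, 3·10 + 8·3) = (9 − 80, 30 + 24) = (-71, 54); dropping signs (only squares matter) gives (71, 54); check 71² + 54² = 5041 + 2916 = 7957 ✓.
Step 4: Order so x ≤ y and verify: 54² + 71² = 2916 + 5041 = 7957 = n. ✓

n = 7957 = 54² + 71² (one valid representation with x ≤ y).


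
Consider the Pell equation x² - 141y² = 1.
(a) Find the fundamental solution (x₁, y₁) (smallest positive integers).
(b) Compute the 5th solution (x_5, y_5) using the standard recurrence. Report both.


Step 1: Find the fundamental solution (x₁, y₁) of x² - 141y² = 1.
  Expand √141 as a continued fraction. a₀ = ⌊√141⌋ = 11; iterate m_{k+1} = d_k·a_k − m_k, d_{k+1} = (141 − m_{k+1}²)/d_k, a_{k+1} = ⌊(a₀ + m_{k+1})/d_{k+1}⌋ (starting m₀ = 0, d₀ = 1), with convergents p_k = a_k·p_{k-1} + p_{k-2}, q_k = a_k·q_{k-1} + q_{k-2} (p₋₁ = 1, q₋₁ = 0):
  k = 0: a₀ = 11; p₀/q₀ = 11/1; p₀² − 141·q₀² = 121 − 141 = -20.
  k = 1: m = 11, d = 20, a = ⌊(11 + 11)/20⌋ = 1; p/q = (1·11 + 1)/(1·1 + 0) = 12/1; p² − 141·q² = 144 − 141 = 3.
  k = 2: m = 9, d = 3, a = ⌊(11 + 9)/3⌋ = 6; p/q = (6·12 + 11)/(6·1 + 1) = 83/7; p² − 141·q² = 6889 − 6909 = -20.
  k = 3: m = 9, d = 20, a = ⌊(11 + 9)/20⌋ = 1; p/q = (1·83 + 12)/(1·7 + 1) = 95/8; p² − 141·q² = 9025 − 9024 = 1.
  The first convergent with p² − 141·q² = 1 gives the fundamental solution (x₁, y₁) = (95, 8).
Step 2: Apply the recurrence (x_{n+1}, y_{n+1}) = (x₁x_n + 141y₁y_n, x₁y_n + y₁x_n) repeatedly.
  From (x_1, y_1) = (95, 8): x_2 = 95·95 + 141·8·8 = 18049; y_2 = 95·8 + 8·95 = 1520.
  From (x_2, y_2) = (18049, 1520): x_3 = 95·18049 + 141·8·1520 = 3429215; y_3 = 95·1520 + 8·18049 = 288792.
  From (x_3, y_3) = (3429215, 288792): x_4 = 95·3429215 + 141·8·288792 = 651532801; y_4 = 95·288792 + 8·3429215 = 54868960.
  From (x_4, y_4) = (651532801, 54868960): x_5 = 95·651532801 + 141·8·54868960 = 123787802975; y_5 = 95·54868960 + 8·651532801 = 10424813608.
Step 3: Verify x_5² - 141·y_5² = 15323420165377418850625 - 15323420165377418850624 = 1 (should be 1). ✓

(x_1, y_1) = (95, 8); (x_5, y_5) = (123787802975, 10424813608).


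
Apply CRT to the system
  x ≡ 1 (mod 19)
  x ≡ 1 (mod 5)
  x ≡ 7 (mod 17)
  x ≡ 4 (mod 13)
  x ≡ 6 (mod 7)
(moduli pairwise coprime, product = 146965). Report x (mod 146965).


Product of moduli M = 19 · 5 · 17 · 13 · 7 = 146965.
Merge one congruence at a time:
  Start: x ≡ 1 (mod 19).
  Combine with x ≡ 1 (mod 5); new modulus lcm = 95.
    Write x = 1 + 19·t and substitute into x ≡ 1 (mod 5): 19·t ≡ 1 − 1 = 0 (mod 5).
    Reduce coefficients mod 5: 4·t ≡ 0 (mod 5).
    The inverse of 4 mod 5 is 4 (since 4·4 = 16 = 3·5 + 1), so t ≡ 4·0 = 0 ≡ 0 (mod 5).
    Then x = 1 + 19·0 = 1, valid modulo lcm(19, 5) = 95: x ≡ 1 (mod 95).
  Combine with x ≡ 7 (mod 17); new modulus lcm = 1615.
    Write x = 1 + 95·t and substitute into x ≡ 7 (mod 17): 95·t ≡ 7 − 1 = 6 (mod 17).
    Reduce coefficients mod 17: 10·t ≡ 6 (mod 17).
    The inverse of 10 mod 17 is 12 (since 10·12 = 120 = 7·17 + 1), so t ≡ 12·6 = 72 ≡ 4 (mod 17).
    Then x = 1 + 95·4 = 381, valid modulo lcm(95, 17) = 1615: x ≡ 381 (mod 1615).
  Combine with x ≡ 4 (mod 13); new modulus lcm = 20995.
    Write x = 381 + 1615·t and substitute into x ≡ 4 (mod 13): 1615·t ≡ 4 − 381 = -377 (mod 13).
    Reduce coefficients mod 13: 3·t ≡ 0 (mod 13).
    The inverse of 3 mod 13 is 9 (since 3·9 = 27 = 2·13 + 1), so t ≡ 9·0 = 0 ≡ 0 (mod 13).
    Then x = 381 + 1615·0 = 381, valid modulo lcm(1615, 13) = 20995: x ≡ 381 (mod 20995).
  Combine with x ≡ 6 (mod 7); new modulus lcm = 146965.
    Write x = 381 + 20995·t and substitute into x ≡ 6 (mod 7): 20995·t ≡ 6 − 381 = -375 (mod 7).
    Reduce coefficients mod 7: 2·t ≡ 3 (mod 7).
    The inverse of 2 mod 7 is 4 (since 2·4 = 8 = 1·7 + 1), so t ≡ 4·3 = 12 ≡ 5 (mod 7).
    Then x = 381 + 20995·5 = 105356, valid modulo lcm(20995, 7) = 146965: x ≡ 105356 (mod 146965).
Verify against each original: 105356 mod 19 = 1, 105356 mod 5 = 1, 105356 mod 17 = 7, 105356 mod 13 = 4, 105356 mod 7 = 6.

x ≡ 105356 (mod 146965).


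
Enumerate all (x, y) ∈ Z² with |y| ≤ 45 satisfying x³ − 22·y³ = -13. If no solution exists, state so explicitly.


The equation is x³ - 22y³ = -13. For fixed y, x³ = 22·y³ − 13, so a solution requires the RHS to be a perfect cube.
Strategy: iterate y from -45 to 45, compute RHS = 22·y³ − 13, and check whether it is a (positive or negative) perfect cube.
Check small values of y:
  y = 0: RHS = -13 is not a perfect cube.
  y = 1: RHS = 9 is not a perfect cube.
  y = -1: RHS = -35 is not a perfect cube.
  y = 2: RHS = 163 is not a perfect cube.
  y = -2: RHS = -189 is not a perfect cube.
  y = 3: RHS = 581 is not a perfect cube.
  y = -3: RHS = -607 is not a perfect cube.
Continuing the search up to |y| = 45 finds no solutions either.
No (x, y) in the scanned range satisfies the equation.

No integer solutions with |y| ≤ 45.


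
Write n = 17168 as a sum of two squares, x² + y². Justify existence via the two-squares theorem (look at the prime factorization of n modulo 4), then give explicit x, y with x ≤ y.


Step 1: Factor n = 17168 = 2^4 · 29 · 37.
Step 2: Check the mod-4 condition on each prime factor: 2 = 2 (special); 29 ≡ 1 (mod 4), exponent 1; 37 ≡ 1 (mod 4), exponent 1.
All primes ≡ 3 (mod 4) appear to even exponent (or don't appear), so by the two-squares theorem n IS expressible as a sum of two squares.
Step 3: Build a representation. Group n = k² · m with k = 4 and m = 29 · 37 = 1073 (a product of primes ≡ 1 (mod 4)); a representation of m scales to one of n via (k·x)² + (k·y)² = k²(x² + y²). Each prime p ≡ 1 (mod 4) is itself a sum of two squares; find a² by testing p − a² for a perfect square:
  29: 29 − 1² = 28, 29 − 2² = 25 = 5² ⇒ 29 = 2² + 5².
  37: 37 − 1² = 36 = 6² ⇒ 37 = 1² + 6².
  Combine using the Brahmagupta–Fibonacci identity (a² + b²)(c² + d²) = (ac − bd)² + (ad + bc)² = (ac + bd)² + (ad − bc)²:
  29 · 37 = 1073: from (2² + 5²)(1² + 6²), take (2·1 − 5·6, 2·6 + 5·1) = (2 − 30, 12 + 5) = (-28, 17); dropping signs (only squares matter) gives (28, 17); check 28² + 17² = 784 + 289 = 1073 ✓.
  Scale by k = 4: (4·28, 4·17) = (112, 68).
Step 4: Order so x ≤ y and verify: 68² + 112² = 4624 + 12544 = 17168 = n. ✓

n = 17168 = 68² + 112² (one valid representation with x ≤ y).


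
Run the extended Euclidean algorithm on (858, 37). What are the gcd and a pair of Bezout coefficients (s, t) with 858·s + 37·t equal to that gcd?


Euclidean algorithm on (858, 37) — divide until remainder is 0:
  858 = 23 · 37 + 7
  37 = 5 · 7 + 2
  7 = 3 · 2 + 1
  2 = 2 · 1 + 0
gcd(858, 37) = 1.
Track Bezout coefficients alongside the remainders: start with r₀ = 858 = a·1 + b·0 (s = 1, t = 0) and r₁ = 37 = a·0 + b·1 (s = 0, t = 1); each new remainder r_{k+1} = r_{k-1} − q_k·r_k inherits s_{k+1} = s_{k-1} − q_k·s_k, t_{k+1} = t_{k-1} − q_k·t_k, so r_k = a·s_k + b·t_k at every step:
  q = 23: r = 7, s = 1 − 23·0 = 1, t = 0 − 23·1 = -23  (check: 858·1 + 37·(-23) = 7)
  q = 5: r = 2, s = 0 − 5·1 = -5, t = 1 − 5·(-23) = 116  (check: 858·(-5) + 37·116 = 2)
  q = 3: r = 1, s = 1 − 3·(-5) = 16, t = -23 − 3·116 = -371  (check: 858·16 + 37·(-371) = 1)
The row with r = 1 (the gcd) gives the Bezout coefficients s = 16, t = -371.
Result: 858 · (16) + 37 · (-371) = 1.

gcd(858, 37) = 1; s = 16, t = -371 (check: 858·16 + 37·(-371) = 1).


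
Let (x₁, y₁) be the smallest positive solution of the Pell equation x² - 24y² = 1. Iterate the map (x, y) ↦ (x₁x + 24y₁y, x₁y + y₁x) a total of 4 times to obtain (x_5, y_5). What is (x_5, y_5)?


Step 1: Find the fundamental solution (x₁, y₁) of x² - 24y² = 1.
  Expand √24 as a continued fraction. a₀ = ⌊√24⌋ = 4; iterate m_{k+1} = d_k·a_k − m_k, d_{k+1} = (24 − m_{k+1}²)/d_k, a_{k+1} = ⌊(a₀ + m_{k+1})/d_{k+1}⌋ (starting m₀ = 0, d₀ = 1), with convergents p_k = a_k·p_{k-1} + p_{k-2}, q_k = a_k·q_{k-1} + q_{k-2} (p₋₁ = 1, q₋₁ = 0):
  k = 0: a₀ = 4; p₀/q₀ = 4/1; p₀² − 24·q₀² = 16 − 24 = -8.
  k = 1: m = 4, d = 8, a = ⌊(4 + 4)/8⌋ = 1; p/q = (1·4 + 1)/(1·1 + 0) = 5/1; p² − 24·q² = 25 − 24 = 1.
  The first convergent with p² − 24·q² = 1 gives the fundamental solution (x₁, y₁) = (5, 1).
Step 2: Apply the recurrence (x_{n+1}, y_{n+1}) = (x₁x_n + 24y₁y_n, x₁y_n + y₁x_n) repeatedly.
  From (x_1, y_1) = (5, 1): x_2 = 5·5 + 24·1·1 = 49; y_2 = 5·1 + 1·5 = 10.
  From (x_2, y_2) = (49, 10): x_3 = 5·49 + 24·1·10 = 485; y_3 = 5·10 + 1·49 = 99.
  From (x_3, y_3) = (485, 99): x_4 = 5·485 + 24·1·99 = 4801; y_4 = 5·99 + 1·485 = 980.
  From (x_4, y_4) = (4801, 980): x_5 = 5·4801 + 24·1·980 = 47525; y_5 = 5·980 + 1·4801 = 9701.
Step 3: Verify x_5² - 24·y_5² = 2258625625 - 2258625624 = 1 (should be 1). ✓

(x_1, y_1) = (5, 1); (x_5, y_5) = (47525, 9701).


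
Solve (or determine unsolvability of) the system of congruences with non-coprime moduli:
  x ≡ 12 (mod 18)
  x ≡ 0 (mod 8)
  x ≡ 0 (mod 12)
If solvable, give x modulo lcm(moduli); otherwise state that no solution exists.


Moduli 18, 8, 12 are not pairwise coprime, so CRT works modulo lcm(m_i) when all pairwise compatibility conditions hold.
Pairwise compatibility: gcd(m_i, m_j) must divide a_i - a_j for every pair.
Merge one congruence at a time:
  Start: x ≡ 12 (mod 18).
  Combine with x ≡ 0 (mod 8): gcd(18, 8) = 2; 0 - 12 = -12, which IS divisible by 2, so compatible.
    Write x = 12 + 18·t and substitute into x ≡ 0 (mod 8): 18·t ≡ 0 − 12 = -12 (mod 8).
    Divide the congruence (and modulus) by g = 2: 9·t ≡ -6 (mod 4).
    Reduce coefficients mod 4: 1·t ≡ 2 (mod 4).
    So t ≡ 2 (mod 4).
    Then x = 12 + 18·2 = 48, valid modulo lcm(18, 8) = 72: x ≡ 48 (mod 72).
  Combine with x ≡ 0 (mod 12): gcd(72, 12) = 12; 0 - 48 = -48, which IS divisible by 12, so compatible.
    Write x = 48 + 72·t and substitute into x ≡ 0 (mod 12): 72·t ≡ 0 − 48 = -48 (mod 12).
    Divide the congruence (and modulus) by g = 12: 6·t ≡ -4 (mod 1).
    Modulo 1 every t works; take t = 0.
    Then x = 48 + 72·0 = 48, valid modulo lcm(72, 12) = 72: x ≡ 48 (mod 72).
Verify: 48 mod 18 = 12, 48 mod 8 = 0, 48 mod 12 = 0.

x ≡ 48 (mod 72).


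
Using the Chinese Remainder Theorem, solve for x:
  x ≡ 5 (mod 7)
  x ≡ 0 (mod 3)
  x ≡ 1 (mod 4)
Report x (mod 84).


Moduli 7, 3, 4 are pairwise coprime; by CRT there is a unique solution modulo M = 7 · 3 · 4 = 84.
Solve pairwise, accumulating the modulus:
  Start with x ≡ 5 (mod 7).
  Combine with x ≡ 0 (mod 3): since gcd(7, 3) = 1, we get a unique residue mod 21.
    Write x = 5 + 7·t and substitute into x ≡ 0 (mod 3): 7·t ≡ 0 − 5 = -5 (mod 3).
    Reduce coefficients mod 3: 1·t ≡ 1 (mod 3).
    So t ≡ 1 (mod 3).
    Then x = 5 + 7·1 = 12, valid modulo lcm(7, 3) = 21: x ≡ 12 (mod 21).
  Combine with x ≡ 1 (mod 4): since gcd(21, 4) = 1, we get a unique residue mod 84.
    Write x = 12 + 21·t and substitute into x ≡ 1 (mod 4): 21·t ≡ 1 − 12 = -11 (mod 4).
    Reduce coefficients mod 4: 1·t ≡ 1 (mod 4).
    So t ≡ 1 (mod 4).
    Then x = 12 + 21·1 = 33, valid modulo lcm(21, 4) = 84: x ≡ 33 (mod 84).
Verify: 33 mod 7 = 5 ✓, 33 mod 3 = 0 ✓, 33 mod 4 = 1 ✓.

x ≡ 33 (mod 84).


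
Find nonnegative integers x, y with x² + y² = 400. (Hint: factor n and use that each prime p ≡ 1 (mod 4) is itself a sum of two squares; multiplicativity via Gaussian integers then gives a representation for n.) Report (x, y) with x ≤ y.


Step 1: Factor n = 400 = 2^4 · 5^2.
Step 2: Check the mod-4 condition on each prime factor: 2 = 2 (special); 5 ≡ 1 (mod 4), exponent 2.
All primes ≡ 3 (mod 4) appear to even exponent (or don't appear), so by the two-squares theorem n IS expressible as a sum of two squares.
Step 3: Build a representation. Group n = k² · m with k = 4 and m = 5 · 5 = 25 (a product of primes ≡ 1 (mod 4)); a representation of m scales to one of n via (k·x)² + (k·y)² = k²(x² + y²). Each prime p ≡ 1 (mod 4) is itself a sum of two squares; find a² by testing p − a² for a perfect square:
  5: 5 − 1² = 4 = 2² ⇒ 5 = 1² + 2².
  Combine using the Brahmagupta–Fibonacci identity (a² + b²)(c² + d²) = (ac − bd)² + (ad + bc)² = (ac + bd)² + (ad − bc)²:
  5 · 5 = 25: from (1² + 2²)(1² + 2²), take (1·1 − 2·2, 1·2 + 2·1) = (1 − 4, 2 + 2) = (-3, 4); dropping signs (only squares matter) gives (3, 4); check 3² + 4² = 9 + 16 = 25 ✓.
  Scale by k = 4: (4·3, 4·4) = (12, 16).
Step 4: Order so x ≤ y and verify: 12² + 16² = 144 + 256 = 400 = n. ✓

n = 400 = 12² + 16² (one valid representation with x ≤ y).


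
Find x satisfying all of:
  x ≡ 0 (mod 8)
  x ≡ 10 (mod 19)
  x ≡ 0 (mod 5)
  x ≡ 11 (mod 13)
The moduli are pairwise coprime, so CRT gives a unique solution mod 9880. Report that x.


Product of moduli M = 8 · 19 · 5 · 13 = 9880.
Merge one congruence at a time:
  Start: x ≡ 0 (mod 8).
  Combine with x ≡ 10 (mod 19); new modulus lcm = 152.
    Write x = 0 + 8·t and substitute into x ≡ 10 (mod 19): 8·t ≡ 10 − 0 = 10 (mod 19).
    The inverse of 8 mod 19 is 12 (since 8·12 = 96 = 5·19 + 1), so t ≡ 12·10 = 120 ≡ 6 (mod 19).
    Then x = 0 + 8·6 = 48, valid modulo lcm(8, 19) = 152: x ≡ 48 (mod 152).
  Combine with x ≡ 0 (mod 5); new modulus lcm = 760.
    Write x = 48 + 152·t and substitute into x ≡ 0 (mod 5): 152·t ≡ 0 − 48 = -48 (mod 5).
    Reduce coefficients mod 5: 2·t ≡ 2 (mod 5).
    The inverse of 2 mod 5 is 3 (since 2·3 = 6 = 1·5 + 1), so t ≡ 3·2 = 6 ≡ 1 (mod 5).
    Then x = 48 + 152·1 = 200, valid modulo lcm(152, 5) = 760: x ≡ 200 (mod 760).
  Combine with x ≡ 11 (mod 13); new modulus lcm = 9880.
    Write x = 200 + 760·t and substitute into x ≡ 11 (mod 13): 760·t ≡ 11 − 200 = -189 (mod 13).
    Reduce coefficients mod 13: 6·t ≡ 6 (mod 13).
    The inverse of 6 mod 13 is 11 (since 6·11 = 66 = 5·13 + 1), so t ≡ 11·6 = 66 ≡ 1 (mod 13).
    Then x = 200 + 760·1 = 960, valid modulo lcm(760, 13) = 9880: x ≡ 960 (mod 9880).
Verify against each original: 960 mod 8 = 0, 960 mod 19 = 10, 960 mod 5 = 0, 960 mod 13 = 11.

x ≡ 960 (mod 9880).


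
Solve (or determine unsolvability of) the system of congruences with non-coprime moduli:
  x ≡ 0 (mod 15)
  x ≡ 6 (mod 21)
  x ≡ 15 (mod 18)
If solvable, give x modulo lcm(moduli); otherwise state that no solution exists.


Moduli 15, 21, 18 are not pairwise coprime, so CRT works modulo lcm(m_i) when all pairwise compatibility conditions hold.
Pairwise compatibility: gcd(m_i, m_j) must divide a_i - a_j for every pair.
Merge one congruence at a time:
  Start: x ≡ 0 (mod 15).
  Combine with x ≡ 6 (mod 21): gcd(15, 21) = 3; 6 - 0 = 6, which IS divisible by 3, so compatible.
    Write x = 0 + 15·t and substitute into x ≡ 6 (mod 21): 15·t ≡ 6 − 0 = 6 (mod 21).
    Divide the congruence (and modulus) by g = 3: 5·t ≡ 2 (mod 7).
    The inverse of 5 mod 7 is 3 (since 5·3 = 15 = 2·7 + 1), so t ≡ 3·2 = 6 ≡ 6 (mod 7).
    Then x = 0 + 15·6 = 90, valid modulo lcm(15, 21) = 105: x ≡ 90 (mod 105).
  Combine with x ≡ 15 (mod 18): gcd(105, 18) = 3; 15 - 90 = -75, which IS divisible by 3, so compatible.
    Write x = 90 + 105·t and substitute into x ≡ 15 (mod 18): 105·t ≡ 15 − 90 = -75 (mod 18).
    Divide the congruence (and modulus) by g = 3: 35·t ≡ -25 (mod 6).
    Reduce coefficients mod 6: 5·t ≡ 5 (mod 6).
    The inverse of 5 mod 6 is 5 (since 5·5 = 25 = 4·6 + 1), so t ≡ 5·5 = 25 ≡ 1 (mod 6).
    Then x = 90 + 105·1 = 195, valid modulo lcm(105, 18) = 630: x ≡ 195 (mod 630).
Verify: 195 mod 15 = 0, 195 mod 21 = 6, 195 mod 18 = 15.

x ≡ 195 (mod 630).


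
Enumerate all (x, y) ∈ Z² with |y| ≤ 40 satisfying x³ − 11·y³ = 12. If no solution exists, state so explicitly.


The equation is x³ - 11y³ = 12. For fixed y, x³ = 11·y³ + 12, so a solution requires the RHS to be a perfect cube.
Strategy: iterate y from -40 to 40, compute RHS = 11·y³ + 12, and check whether it is a (positive or negative) perfect cube.
Check small values of y:
  y = 0: RHS = 12 is not a perfect cube.
  y = 1: RHS = 23 is not a perfect cube.
  y = -1: RHS = 1 = (1)³ ⇒ x = 1 works.
  y = 2: RHS = 100 is not a perfect cube.
  y = -2: RHS = -76 is not a perfect cube.
  y = 3: RHS = 309 is not a perfect cube.
  y = -3: RHS = -285 is not a perfect cube.
Continuing the search up to |y| = 40 finds no further solutions beyond those listed.
Collected solutions: (1, -1).

Solutions (with |y| ≤ 40): (1, -1).


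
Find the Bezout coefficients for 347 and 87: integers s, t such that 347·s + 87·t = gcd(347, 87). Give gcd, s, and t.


Euclidean algorithm on (347, 87) — divide until remainder is 0:
  347 = 3 · 87 + 86
  87 = 1 · 86 + 1
  86 = 86 · 1 + 0
gcd(347, 87) = 1.
Track Bezout coefficients alongside the remainders: start with r₀ = 347 = a·1 + b·0 (s = 1, t = 0) and r₁ = 87 = a·0 + b·1 (s = 0, t = 1); each new remainder r_{k+1} = r_{k-1} − q_k·r_k inherits s_{k+1} = s_{k-1} − q_k·s_k, t_{k+1} = t_{k-1} − q_k·t_k, so r_k = a·s_k + b·t_k at every step:
  q = 3: r = 86, s = 1 − 3·0 = 1, t = 0 − 3·1 = -3  (check: 347·1 + 87·(-3) = 86)
  q = 1: r = 1, s = 0 − 1·1 = -1, t = 1 − 1·(-3) = 4  (check: 347·(-1) + 87·4 = 1)
The row with r = 1 (the gcd) gives the Bezout coefficients s = -1, t = 4.
Result: 347 · (-1) + 87 · (4) = 1.

gcd(347, 87) = 1; s = -1, t = 4 (check: 347·(-1) + 87·4 = 1).


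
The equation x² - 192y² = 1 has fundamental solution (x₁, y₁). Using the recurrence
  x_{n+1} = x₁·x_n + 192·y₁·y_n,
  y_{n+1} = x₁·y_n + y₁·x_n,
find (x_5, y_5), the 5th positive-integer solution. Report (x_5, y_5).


Step 1: Find the fundamental solution (x₁, y₁) of x² - 192y² = 1.
  Expand √192 as a continued fraction. a₀ = ⌊√192⌋ = 13; iterate m_{k+1} = d_k·a_k − m_k, d_{k+1} = (192 − m_{k+1}²)/d_k, a_{k+1} = ⌊(a₀ + m_{k+1})/d_{k+1}⌋ (starting m₀ = 0, d₀ = 1), with convergents p_k = a_k·p_{k-1} + p_{k-2}, q_k = a_k·q_{k-1} + q_{k-2} (p₋₁ = 1, q₋₁ = 0):
  k = 0: a₀ = 13; p₀/q₀ = 13/1; p₀² − 192·q₀² = 169 − 192 = -23.
  k = 1: m = 13, d = 23, a = ⌊(13 + 13)/23⌋ = 1; p/q = (1·13 + 1)/(1·1 + 0) = 14/1; p² − 192·q² = 196 − 192 = 4.
  k = 2: m = 10, d = 4, a = ⌊(13 + 10)/4⌋ = 5; p/q = (5·14 + 13)/(5·1 + 1) = 83/6; p² − 192·q² = 6889 − 6912 = -23.
  k = 3: m = 10, d = 23, a = ⌊(13 + 10)/23⌋ = 1; p/q = (1·83 + 14)/(1·6 + 1) = 97/7; p² − 192·q² = 9409 − 9408 = 1.
  The first convergent with p² − 192·q² = 1 gives the fundamental solution (x₁, y₁) = (97, 7).
Step 2: Apply the recurrence (x_{n+1}, y_{n+1}) = (x₁x_n + 192y₁y_n, x₁y_n + y₁x_n) repeatedly.
  From (x_1, y_1) = (97, 7): x_2 = 97·97 + 192·7·7 = 18817; y_2 = 97·7 + 7·97 = 1358.
  From (x_2, y_2) = (18817, 1358): x_3 = 97·18817 + 192·7·1358 = 3650401; y_3 = 97·1358 + 7·18817 = 263445.
  From (x_3, y_3) = (3650401, 263445): x_4 = 97·3650401 + 192·7·263445 = 708158977; y_4 = 97·263445 + 7·3650401 = 51106972.
  From (x_4, y_4) = (708158977, 51106972): x_5 = 97·708158977 + 192·7·51106972 = 137379191137; y_5 = 97·51106972 + 7·708158977 = 9914489123.
Step 3: Verify x_5² - 192·y_5² = 18873042157456379352769 - 18873042157456379352768 = 1 (should be 1). ✓

(x_1, y_1) = (97, 7); (x_5, y_5) = (137379191137, 9914489123).


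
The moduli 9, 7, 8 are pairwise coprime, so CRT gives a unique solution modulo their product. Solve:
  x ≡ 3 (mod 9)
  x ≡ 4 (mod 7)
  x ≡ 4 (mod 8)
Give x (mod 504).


Moduli 9, 7, 8 are pairwise coprime; by CRT there is a unique solution modulo M = 9 · 7 · 8 = 504.
Solve pairwise, accumulating the modulus:
  Start with x ≡ 3 (mod 9).
  Combine with x ≡ 4 (mod 7): since gcd(9, 7) = 1, we get a unique residue mod 63.
    Write x = 3 + 9·t and substitute into x ≡ 4 (mod 7): 9·t ≡ 4 − 3 = 1 (mod 7).
    Reduce coefficients mod 7: 2·t ≡ 1 (mod 7).
    The inverse of 2 mod 7 is 4 (since 2·4 = 8 = 1·7 + 1), so t ≡ 4·1 = 4 ≡ 4 (mod 7).
    Then x = 3 + 9·4 = 39, valid modulo lcm(9, 7) = 63: x ≡ 39 (mod 63).
  Combine with x ≡ 4 (mod 8): since gcd(63, 8) = 1, we get a unique residue mod 504.
    Write x = 39 + 63·t and substitute into x ≡ 4 (mod 8): 63·t ≡ 4 − 39 = -35 (mod 8).
    Reduce coefficients mod 8: 7·t ≡ 5 (mod 8).
    The inverse of 7 mod 8 is 7 (since 7·7 = 49 = 6·8 + 1), so t ≡ 7·5 = 35 ≡ 3 (mod 8).
    Then x = 39 + 63·3 = 228, valid modulo lcm(63, 8) = 504: x ≡ 228 (mod 504).
Verify: 228 mod 9 = 3 ✓, 228 mod 7 = 4 ✓, 228 mod 8 = 4 ✓.

x ≡ 228 (mod 504).
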